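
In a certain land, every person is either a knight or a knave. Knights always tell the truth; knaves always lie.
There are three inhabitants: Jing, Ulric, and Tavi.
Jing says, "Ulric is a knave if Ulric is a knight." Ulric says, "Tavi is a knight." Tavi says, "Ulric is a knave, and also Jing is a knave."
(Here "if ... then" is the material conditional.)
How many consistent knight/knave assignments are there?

1

Consistent assignments:
  Jing=knight, Ulric=knave, Tavi=knave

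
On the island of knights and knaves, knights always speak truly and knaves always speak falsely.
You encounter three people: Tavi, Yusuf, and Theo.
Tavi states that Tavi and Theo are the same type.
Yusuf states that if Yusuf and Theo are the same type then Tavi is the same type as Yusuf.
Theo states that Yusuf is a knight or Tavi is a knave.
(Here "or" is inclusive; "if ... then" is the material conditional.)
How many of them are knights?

3

The unique consistent assignment is Tavi=knight, Yusuf=knight, Theo=knight.
That has 3 knights.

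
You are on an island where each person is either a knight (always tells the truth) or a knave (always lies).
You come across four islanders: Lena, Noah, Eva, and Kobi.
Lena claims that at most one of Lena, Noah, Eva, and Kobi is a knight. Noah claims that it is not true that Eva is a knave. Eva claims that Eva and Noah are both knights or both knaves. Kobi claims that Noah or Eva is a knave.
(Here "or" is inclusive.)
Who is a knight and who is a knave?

Knights: Noah and Eva. Knaves: Lena and Kobi.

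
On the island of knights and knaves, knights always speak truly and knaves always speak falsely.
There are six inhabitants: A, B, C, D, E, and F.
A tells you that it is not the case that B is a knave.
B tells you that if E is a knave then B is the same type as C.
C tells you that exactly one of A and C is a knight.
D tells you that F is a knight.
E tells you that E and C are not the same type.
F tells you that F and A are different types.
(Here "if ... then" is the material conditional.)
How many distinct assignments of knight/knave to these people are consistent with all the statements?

0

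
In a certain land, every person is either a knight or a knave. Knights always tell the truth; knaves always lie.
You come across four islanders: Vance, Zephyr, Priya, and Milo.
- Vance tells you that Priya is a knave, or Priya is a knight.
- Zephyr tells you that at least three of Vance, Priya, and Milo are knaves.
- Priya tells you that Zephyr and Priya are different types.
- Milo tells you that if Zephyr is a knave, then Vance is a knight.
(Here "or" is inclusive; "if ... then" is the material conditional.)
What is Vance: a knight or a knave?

Consistent assignments: {Vance=knight, Zephyr=knave, Priya=knight, Milo=knight}; {Vance=knight, Zephyr=knave, Priya=knave, Milo=knight}
In every consistent assignment, Vance is a knight.

Vance is a knight.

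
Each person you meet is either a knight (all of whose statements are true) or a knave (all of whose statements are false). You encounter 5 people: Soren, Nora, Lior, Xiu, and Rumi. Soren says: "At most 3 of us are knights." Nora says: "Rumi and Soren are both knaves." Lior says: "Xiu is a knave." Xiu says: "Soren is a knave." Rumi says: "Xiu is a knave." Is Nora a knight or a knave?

Consistent assignments: {Soren=knight, Nora=knave, Lior=knight, Xiu=knave, Rumi=knight}
In every consistent assignment, Nora is a knave.

Nora is a knave.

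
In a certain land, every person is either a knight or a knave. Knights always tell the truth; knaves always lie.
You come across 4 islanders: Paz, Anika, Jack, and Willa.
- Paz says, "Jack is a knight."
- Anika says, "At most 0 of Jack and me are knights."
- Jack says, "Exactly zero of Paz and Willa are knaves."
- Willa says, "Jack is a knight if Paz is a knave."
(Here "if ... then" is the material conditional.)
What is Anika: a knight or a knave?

Consistent assignments: {Paz=knight, Anika=knave, Jack=knight, Willa=knight}
In every consistent assignment, Anika is a knave.

Anika is a knave.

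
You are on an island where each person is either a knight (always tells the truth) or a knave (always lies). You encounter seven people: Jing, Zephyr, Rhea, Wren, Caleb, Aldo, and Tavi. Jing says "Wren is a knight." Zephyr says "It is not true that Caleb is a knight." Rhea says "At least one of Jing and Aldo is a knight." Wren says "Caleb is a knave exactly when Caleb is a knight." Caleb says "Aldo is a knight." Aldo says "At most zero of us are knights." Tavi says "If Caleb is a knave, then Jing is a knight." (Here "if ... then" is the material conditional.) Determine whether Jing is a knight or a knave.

Jing is a knave.

Consistent assignments: {Jing=knave, Zephyr=knight, Rhea=knave, Wren=knave, Caleb=knave, Aldo=knave, Tavi=knave}
In every consistent assignment, Jing is a knave.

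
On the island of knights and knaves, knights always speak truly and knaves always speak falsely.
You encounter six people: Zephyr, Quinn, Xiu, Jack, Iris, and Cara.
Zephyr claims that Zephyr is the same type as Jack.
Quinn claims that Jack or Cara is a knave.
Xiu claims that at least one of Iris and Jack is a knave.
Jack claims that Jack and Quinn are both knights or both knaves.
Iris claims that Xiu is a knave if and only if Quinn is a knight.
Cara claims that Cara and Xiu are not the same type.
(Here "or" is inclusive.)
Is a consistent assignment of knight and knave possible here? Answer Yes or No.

One consistent assignment: Zephyr=knight, Quinn=knight, Xiu=knave, Jack=knight, Iris=knight, Cara=knave.

Yes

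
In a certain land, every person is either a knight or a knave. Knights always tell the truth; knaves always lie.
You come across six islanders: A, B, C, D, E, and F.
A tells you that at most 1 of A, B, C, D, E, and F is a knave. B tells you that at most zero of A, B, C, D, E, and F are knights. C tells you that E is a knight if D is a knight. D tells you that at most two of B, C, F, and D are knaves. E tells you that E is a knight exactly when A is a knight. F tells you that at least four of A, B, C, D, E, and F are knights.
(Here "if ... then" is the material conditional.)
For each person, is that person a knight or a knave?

A is a knight, so "at most 1 of A, B, C, D, E, and F is a knave" must be true — and it is.
B is a knave, so "at most zero of A, B, C, D, E, and F are knights" must be False — and it is.
C is a knight, so "E is a knight if D is a knight" must be true — and it is.
Since D is a knight, "at most two of B, C, F, and D are knaves" needs to be true, which holds.
Since E is a knight, "E is a knight exactly when A is a knight" needs to be true, which holds.
F (knight): "at least four of A, B, C, D, E, and F are knights" — true. ✓

A is a knight, B is a knave, C is a knight, D is a knight, E is a knight, and F is a knight.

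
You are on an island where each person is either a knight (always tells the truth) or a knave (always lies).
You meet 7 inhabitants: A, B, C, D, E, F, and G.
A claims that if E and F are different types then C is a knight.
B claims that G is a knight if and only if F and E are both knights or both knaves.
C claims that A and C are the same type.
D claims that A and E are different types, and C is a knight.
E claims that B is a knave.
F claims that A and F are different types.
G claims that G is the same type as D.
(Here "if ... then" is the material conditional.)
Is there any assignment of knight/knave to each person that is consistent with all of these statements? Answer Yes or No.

Checking all 128 assignments, each has at least one speaker whose statement's truth value contradicts their type.

No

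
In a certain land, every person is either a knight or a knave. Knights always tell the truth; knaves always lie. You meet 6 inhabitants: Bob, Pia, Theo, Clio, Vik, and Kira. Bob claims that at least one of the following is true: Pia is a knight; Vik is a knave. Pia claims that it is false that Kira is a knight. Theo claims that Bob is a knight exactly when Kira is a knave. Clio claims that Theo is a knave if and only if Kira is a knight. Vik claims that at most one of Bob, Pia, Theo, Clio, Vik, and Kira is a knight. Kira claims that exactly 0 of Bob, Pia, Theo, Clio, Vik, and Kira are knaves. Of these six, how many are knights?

4

The unique consistent assignment is Bob=knight, Pia=knight, Theo=knight, Clio=knight, Vik=knave, Kira=knave.
That has 4 knights.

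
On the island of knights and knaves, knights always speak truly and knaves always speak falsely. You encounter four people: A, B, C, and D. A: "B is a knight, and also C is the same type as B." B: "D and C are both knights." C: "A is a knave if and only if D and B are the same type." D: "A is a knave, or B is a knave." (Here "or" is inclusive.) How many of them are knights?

1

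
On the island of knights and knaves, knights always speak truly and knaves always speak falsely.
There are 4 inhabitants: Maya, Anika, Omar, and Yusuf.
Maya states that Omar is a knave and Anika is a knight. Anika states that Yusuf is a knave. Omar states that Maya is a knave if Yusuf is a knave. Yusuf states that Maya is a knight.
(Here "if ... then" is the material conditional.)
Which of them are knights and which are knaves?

As a knave, Maya's statement "Omar is a knave and Anika is a knight" should be False; it is.
Anika (knight): "Yusuf is a knave" — true. ✓
Omar is a knight; "Maya is a knave if Yusuf is a knave" is true, as required.
As a knave, Yusuf's statement "Maya is a knight" should be False; it is.

Maya is a knave, Anika is a knight, Omar is a knight, and Yusuf is a knave.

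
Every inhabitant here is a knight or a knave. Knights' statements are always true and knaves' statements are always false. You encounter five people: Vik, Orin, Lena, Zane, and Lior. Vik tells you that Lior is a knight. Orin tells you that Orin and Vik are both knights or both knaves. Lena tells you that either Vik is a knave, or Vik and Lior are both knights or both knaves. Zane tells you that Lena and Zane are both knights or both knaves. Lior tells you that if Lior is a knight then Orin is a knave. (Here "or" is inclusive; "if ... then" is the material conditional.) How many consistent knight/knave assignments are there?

2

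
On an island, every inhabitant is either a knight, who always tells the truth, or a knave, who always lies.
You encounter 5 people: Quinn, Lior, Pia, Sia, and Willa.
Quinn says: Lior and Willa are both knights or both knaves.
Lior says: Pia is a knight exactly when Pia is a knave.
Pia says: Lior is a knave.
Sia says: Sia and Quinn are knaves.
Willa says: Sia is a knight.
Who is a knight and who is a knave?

Quinn is a knight, Lior is a knave, Pia is a knight, Sia is a knave, and Willa is a knave.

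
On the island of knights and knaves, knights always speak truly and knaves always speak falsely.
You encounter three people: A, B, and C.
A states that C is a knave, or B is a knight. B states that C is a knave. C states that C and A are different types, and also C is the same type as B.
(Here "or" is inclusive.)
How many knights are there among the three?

The unique consistent assignment is A=knight, B=knight, C=knave.
That has 2 knights.

2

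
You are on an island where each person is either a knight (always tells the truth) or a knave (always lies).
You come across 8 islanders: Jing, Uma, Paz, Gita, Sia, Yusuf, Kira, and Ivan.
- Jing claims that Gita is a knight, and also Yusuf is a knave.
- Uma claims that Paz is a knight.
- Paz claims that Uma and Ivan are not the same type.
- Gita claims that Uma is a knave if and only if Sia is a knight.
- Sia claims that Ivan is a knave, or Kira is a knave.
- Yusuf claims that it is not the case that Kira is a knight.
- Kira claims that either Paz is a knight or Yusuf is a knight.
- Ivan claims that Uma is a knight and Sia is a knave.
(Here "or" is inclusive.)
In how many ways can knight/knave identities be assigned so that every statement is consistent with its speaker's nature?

1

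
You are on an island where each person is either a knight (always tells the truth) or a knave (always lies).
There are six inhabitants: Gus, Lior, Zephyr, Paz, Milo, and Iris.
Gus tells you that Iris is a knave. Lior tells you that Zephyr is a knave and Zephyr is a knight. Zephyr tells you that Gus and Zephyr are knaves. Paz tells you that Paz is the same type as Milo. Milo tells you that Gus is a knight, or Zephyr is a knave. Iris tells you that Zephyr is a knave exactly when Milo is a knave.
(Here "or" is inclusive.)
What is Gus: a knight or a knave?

Gus is a knight.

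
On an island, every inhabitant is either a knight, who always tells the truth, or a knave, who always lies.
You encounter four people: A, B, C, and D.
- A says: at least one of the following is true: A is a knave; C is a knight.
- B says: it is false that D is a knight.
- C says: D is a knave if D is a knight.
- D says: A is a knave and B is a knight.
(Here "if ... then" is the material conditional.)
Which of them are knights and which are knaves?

A is a knight, B is a knight, C is a knight, and D is a knave.

Suppose A is a knave. Then A's statement "at least one of the following is true: A is a knave; C is a knight" would have to be false. Checking the 8 ways to assign the others, none is consistent with every speaker.
(For instance, with B=knight, C=knight, D=knave, A's claim "at least one of the following is true: A is a knave; C is a knight" comes out true where it would need to be false.)
So A must be a knight, making "at least one of the following is true: A is a knave; C is a knight" true. Taking A=knight, B=knight, C=knight, D=knave, each remaining statement checks out:
  B (knight): "it is false that D is a knight" — true. ✓
  C (knight): "D is a knave if D is a knight" — true. ✓
  D (knave): "A is a knave and B is a knight" — false. ✓
This is the unique consistent assignment.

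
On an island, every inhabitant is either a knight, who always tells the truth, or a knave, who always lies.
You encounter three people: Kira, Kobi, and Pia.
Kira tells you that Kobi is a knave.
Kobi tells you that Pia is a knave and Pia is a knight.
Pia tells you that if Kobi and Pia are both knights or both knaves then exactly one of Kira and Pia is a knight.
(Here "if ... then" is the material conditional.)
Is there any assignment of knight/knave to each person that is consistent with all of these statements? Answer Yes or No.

Yes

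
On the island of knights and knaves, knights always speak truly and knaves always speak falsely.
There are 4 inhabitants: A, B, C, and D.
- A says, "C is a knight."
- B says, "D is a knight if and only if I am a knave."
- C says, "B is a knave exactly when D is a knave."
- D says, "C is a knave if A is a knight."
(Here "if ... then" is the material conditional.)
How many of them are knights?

2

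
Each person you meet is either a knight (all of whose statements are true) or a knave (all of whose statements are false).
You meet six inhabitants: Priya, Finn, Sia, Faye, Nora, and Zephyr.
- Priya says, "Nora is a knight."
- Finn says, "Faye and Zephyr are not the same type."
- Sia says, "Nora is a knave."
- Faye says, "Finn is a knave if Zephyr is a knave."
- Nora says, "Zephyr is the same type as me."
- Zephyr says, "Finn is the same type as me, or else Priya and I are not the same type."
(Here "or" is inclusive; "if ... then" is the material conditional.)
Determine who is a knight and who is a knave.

Since Priya is a knave, "Nora is a knight" needs to be false, which holds.
Finn (knave): "Faye and Zephyr are not the same type" — false. ✓
Sia is a knight; "Nora is a knave" is true, as required.
As a knight, Faye's statement "Finn is a knave if Zephyr is a knave" should be true; it is.
Nora is a knave; "Zephyr is the same type as me" is false, as required.
As a knight, Zephyr's statement "Finn is the same type as me, or else Priya and I are not the same type" should be true; it is.

Priya is a knave, Finn is a knave, Sia is a knight, Faye is a knight, Nora is a knave, and Zephyr is a knight.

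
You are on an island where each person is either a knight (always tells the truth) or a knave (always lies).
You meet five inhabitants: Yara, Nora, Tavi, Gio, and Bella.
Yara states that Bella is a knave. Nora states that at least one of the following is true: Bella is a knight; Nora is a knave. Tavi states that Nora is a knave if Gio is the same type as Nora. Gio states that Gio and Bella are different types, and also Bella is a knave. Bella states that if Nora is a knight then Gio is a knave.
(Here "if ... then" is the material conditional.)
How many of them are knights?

3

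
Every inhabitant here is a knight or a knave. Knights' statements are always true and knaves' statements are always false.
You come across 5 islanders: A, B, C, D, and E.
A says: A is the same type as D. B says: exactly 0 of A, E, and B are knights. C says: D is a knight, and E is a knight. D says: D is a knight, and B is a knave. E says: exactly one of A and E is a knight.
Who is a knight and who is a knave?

A is a knave, B is a knave, C is a knight, D is a knight, and E is a knight.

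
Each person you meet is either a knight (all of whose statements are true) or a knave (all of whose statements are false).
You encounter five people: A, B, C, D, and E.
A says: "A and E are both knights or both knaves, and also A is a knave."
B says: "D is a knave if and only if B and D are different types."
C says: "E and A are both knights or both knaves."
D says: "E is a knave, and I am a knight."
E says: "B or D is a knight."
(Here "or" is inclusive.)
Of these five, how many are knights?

2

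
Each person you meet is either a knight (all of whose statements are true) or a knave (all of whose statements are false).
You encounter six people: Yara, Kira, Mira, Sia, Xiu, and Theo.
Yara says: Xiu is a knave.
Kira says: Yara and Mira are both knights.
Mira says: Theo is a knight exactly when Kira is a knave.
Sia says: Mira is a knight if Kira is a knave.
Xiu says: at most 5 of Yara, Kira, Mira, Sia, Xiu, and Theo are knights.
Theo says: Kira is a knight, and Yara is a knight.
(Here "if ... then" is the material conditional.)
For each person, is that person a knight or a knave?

Yara is a knave, Kira is a knave, Mira is a knave, Sia is a knave, Xiu is a knight, and Theo is a knave.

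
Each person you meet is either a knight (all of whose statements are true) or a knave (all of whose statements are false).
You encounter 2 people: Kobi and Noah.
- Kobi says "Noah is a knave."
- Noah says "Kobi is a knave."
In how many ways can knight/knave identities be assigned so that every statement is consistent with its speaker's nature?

2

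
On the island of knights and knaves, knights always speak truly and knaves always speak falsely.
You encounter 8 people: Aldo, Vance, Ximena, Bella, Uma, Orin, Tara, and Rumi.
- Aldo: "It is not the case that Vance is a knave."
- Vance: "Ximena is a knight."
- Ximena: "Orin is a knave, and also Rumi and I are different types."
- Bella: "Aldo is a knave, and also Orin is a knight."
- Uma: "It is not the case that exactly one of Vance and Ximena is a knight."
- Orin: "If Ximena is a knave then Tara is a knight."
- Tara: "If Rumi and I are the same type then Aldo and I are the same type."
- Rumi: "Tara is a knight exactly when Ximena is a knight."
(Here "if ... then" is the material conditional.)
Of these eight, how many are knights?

The unique consistent assignment is Aldo=knave, Vance=knave, Ximena=knave, Bella=knight, Uma=knight, Orin=knight, Tara=knight, Rumi=knave.
That has 4 knights.

4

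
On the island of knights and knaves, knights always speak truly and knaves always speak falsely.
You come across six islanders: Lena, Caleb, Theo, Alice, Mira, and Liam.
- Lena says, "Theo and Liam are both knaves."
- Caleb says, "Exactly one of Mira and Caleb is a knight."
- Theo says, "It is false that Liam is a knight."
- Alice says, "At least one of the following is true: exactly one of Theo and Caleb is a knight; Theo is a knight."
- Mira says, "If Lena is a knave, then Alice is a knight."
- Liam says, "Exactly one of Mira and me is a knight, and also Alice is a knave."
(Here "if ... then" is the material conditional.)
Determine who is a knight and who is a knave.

Knights: Liam. Knaves: Lena, Caleb, Theo, Alice, and Mira.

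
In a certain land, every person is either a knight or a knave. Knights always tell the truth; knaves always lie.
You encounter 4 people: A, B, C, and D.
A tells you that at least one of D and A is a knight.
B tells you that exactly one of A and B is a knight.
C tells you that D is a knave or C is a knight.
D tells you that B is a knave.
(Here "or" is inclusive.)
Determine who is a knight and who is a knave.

A is a knave, so "at least one of D and A is a knight" must be false — and it is.
B is a knight, so "exactly one of A and B is a knight" must be true — and it is.
Since C is a knight, "D is a knave or C is a knight" needs to be true, which holds.
D (knave): "B is a knave" — false. ✓

Knights: B and C. Knaves: A and D.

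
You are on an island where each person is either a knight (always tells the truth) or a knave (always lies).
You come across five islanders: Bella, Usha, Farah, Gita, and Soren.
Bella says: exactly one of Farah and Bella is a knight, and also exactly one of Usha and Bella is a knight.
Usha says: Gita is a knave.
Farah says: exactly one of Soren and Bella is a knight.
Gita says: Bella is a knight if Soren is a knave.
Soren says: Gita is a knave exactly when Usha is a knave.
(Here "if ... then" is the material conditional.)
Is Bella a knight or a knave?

Bella is a knave.

Consistent assignments: {Bella=knave, Usha=knight, Farah=knave, Gita=knave, Soren=knave}
In every consistent assignment, Bella is a knave.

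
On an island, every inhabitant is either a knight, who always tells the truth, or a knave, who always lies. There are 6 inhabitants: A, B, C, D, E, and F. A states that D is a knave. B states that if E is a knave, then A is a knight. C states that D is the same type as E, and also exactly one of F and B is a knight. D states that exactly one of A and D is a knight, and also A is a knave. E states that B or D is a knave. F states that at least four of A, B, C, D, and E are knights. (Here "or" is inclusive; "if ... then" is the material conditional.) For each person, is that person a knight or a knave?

A (knight): "D is a knave" — True. ✓
B is a knight, so "if E is a knave, then A is a knight" must be True — and it is.
C is a knave; "D is the same type as E, and also exactly one of F and B is a knight" is False, as required.
Since D is a knave, "exactly one of A and D is a knight, and also A is a knave" needs to be False, which holds.
E is a knight, and the claim "B or D is a knave" is indeed True.
F (knave): "at least four of A, B, C, D, and E are knights" — False. ✓

A is a knight, B is a knight, C is a knave, D is a knave, E is a knight, and F is a knave.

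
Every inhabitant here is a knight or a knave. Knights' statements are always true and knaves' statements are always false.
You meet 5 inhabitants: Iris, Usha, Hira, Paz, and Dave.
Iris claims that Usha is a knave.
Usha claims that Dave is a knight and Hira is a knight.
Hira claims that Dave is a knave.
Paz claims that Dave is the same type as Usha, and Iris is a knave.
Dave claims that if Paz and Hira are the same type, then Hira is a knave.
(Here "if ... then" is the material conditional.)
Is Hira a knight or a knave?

Hira is a knave.

Consistent assignments: {Iris=knight, Usha=knave, Hira=knave, Paz=knave, Dave=knight}
In every consistent assignment, Hira is a knave.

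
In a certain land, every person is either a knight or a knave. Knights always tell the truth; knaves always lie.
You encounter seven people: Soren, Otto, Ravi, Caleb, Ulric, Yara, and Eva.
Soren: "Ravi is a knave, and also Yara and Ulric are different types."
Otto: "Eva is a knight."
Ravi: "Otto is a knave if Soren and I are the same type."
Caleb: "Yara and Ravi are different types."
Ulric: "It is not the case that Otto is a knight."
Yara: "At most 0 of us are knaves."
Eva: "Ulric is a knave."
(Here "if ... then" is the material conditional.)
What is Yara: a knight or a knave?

Consistent assignments: {Soren=knave, Otto=knight, Ravi=knight, Caleb=knight, Ulric=knave, Yara=knave, Eva=knight}; {Soren=knave, Otto=knight, Ravi=knave, Caleb=knave, Ulric=knave, Yara=knave, Eva=knight}; {Soren=knave, Otto=knave, Ravi=knight, Caleb=knight, Ulric=knight, Yara=knave, Eva=knave}
In every consistent assignment, Yara is a knave.

Yara is a knave.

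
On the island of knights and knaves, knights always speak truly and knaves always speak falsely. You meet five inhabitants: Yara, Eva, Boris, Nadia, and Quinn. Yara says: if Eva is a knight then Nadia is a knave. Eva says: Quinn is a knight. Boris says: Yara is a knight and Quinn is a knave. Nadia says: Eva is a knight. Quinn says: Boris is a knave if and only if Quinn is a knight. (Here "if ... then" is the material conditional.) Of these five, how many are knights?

The unique consistent assignment is Yara=knave, Eva=knight, Boris=knave, Nadia=knight, Quinn=knight.
That has 3 knights.

3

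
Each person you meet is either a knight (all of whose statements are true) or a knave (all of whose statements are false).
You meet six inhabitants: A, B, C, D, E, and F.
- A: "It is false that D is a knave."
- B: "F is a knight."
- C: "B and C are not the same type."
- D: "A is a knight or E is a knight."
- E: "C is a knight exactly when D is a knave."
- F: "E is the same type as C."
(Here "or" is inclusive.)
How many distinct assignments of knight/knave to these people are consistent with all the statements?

2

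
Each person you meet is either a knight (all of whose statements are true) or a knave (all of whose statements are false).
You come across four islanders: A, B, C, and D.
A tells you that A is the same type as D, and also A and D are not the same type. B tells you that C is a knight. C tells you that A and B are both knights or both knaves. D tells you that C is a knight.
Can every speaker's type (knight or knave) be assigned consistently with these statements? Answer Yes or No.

No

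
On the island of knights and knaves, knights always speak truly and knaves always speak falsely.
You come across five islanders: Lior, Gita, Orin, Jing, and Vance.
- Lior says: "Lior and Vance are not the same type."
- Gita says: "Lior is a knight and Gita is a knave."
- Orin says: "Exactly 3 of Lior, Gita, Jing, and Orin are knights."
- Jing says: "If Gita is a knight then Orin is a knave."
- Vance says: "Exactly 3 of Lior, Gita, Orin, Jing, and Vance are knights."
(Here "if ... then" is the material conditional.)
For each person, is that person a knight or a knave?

Lior is a knave, Gita is a knave, Orin is a knave, Jing is a knight, and Vance is a knave.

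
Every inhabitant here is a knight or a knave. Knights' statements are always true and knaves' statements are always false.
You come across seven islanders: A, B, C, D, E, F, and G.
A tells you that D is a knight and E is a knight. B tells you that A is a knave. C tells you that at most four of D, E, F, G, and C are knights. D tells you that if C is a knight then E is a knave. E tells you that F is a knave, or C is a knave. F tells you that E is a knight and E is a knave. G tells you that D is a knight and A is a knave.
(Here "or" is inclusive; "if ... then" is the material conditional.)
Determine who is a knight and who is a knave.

As a knave, A's statement "D is a knight and E is a knight" should be false; it is.
As a knight, B's statement "A is a knave" should be true; it is.
Since C is a knight, "at most four of D, E, F, G, and C are knights" needs to be true, which holds.
Since D is a knave, "if C is a knight then E is a knave" needs to be false, which holds.
E is a knight, and the claim "F is a knave, or C is a knave" is indeed true.
As a knave, F's statement "E is a knight and E is a knave" should be false; it is.
G is a knave, and the claim "D is a knight and A is a knave" is indeed false.

Knights: B, C, and E. Knaves: A, D, F, and G.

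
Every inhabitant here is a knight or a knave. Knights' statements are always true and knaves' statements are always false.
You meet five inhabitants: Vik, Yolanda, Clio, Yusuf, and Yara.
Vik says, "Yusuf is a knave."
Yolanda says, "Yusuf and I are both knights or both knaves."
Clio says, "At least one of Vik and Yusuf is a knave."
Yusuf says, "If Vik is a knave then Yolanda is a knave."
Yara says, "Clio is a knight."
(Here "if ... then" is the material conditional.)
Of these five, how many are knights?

3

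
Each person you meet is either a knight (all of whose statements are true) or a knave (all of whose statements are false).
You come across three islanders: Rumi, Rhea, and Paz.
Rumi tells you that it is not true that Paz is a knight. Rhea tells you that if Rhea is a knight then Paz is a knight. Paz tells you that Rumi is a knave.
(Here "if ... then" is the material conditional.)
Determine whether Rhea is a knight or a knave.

Consistent assignments: {Rumi=knave, Rhea=knight, Paz=knight}
In every consistent assignment, Rhea is a knight.

Rhea is a knight.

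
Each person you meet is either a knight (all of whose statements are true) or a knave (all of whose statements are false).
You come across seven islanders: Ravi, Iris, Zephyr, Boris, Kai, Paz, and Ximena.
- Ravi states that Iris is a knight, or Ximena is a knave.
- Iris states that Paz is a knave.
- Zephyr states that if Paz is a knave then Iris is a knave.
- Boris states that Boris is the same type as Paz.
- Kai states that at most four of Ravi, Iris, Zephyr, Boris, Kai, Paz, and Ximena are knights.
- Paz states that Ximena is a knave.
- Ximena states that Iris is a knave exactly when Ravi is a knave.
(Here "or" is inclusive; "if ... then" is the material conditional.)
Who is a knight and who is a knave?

Ravi is a knight, Iris is a knave, Zephyr is a knight, Boris is a knave, Kai is a knight, Paz is a knight, and Ximena is a knave.

Since Ravi is a knight, "Iris is a knight, or Ximena is a knave" needs to be True, which holds.
Iris is a knave, and the claim "Paz is a knave" is indeed False.
As a knight, Zephyr's statement "if Paz is a knave then Iris is a knave" should be True; it is.
Boris is a knave, and the claim "Boris is the same type as Paz" is indeed False.
Kai (knight): "at most four of Ravi, Iris, Zephyr, Boris, Kai, Paz, and Ximena are knights" — True. ✓
Since Paz is a knight, "Ximena is a knave" needs to be True, which holds.
Since Ximena is a knave, "Iris is a knave exactly when Ravi is a knave" needs to be False, which holds.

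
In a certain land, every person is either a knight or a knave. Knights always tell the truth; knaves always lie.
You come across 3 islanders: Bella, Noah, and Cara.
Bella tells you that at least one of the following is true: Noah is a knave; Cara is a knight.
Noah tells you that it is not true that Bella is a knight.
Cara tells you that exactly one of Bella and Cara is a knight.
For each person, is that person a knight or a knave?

Knights: Noah. Knaves: Bella and Cara.

Bella (knave): "at least one of the following is true: Noah is a knave; Cara is a knight" — False. ✓
Noah is a knight; "it is not true that Bella is a knight" is True, as required.
Cara is a knave; "exactly one of Bella and Cara is a knight" is False, as required.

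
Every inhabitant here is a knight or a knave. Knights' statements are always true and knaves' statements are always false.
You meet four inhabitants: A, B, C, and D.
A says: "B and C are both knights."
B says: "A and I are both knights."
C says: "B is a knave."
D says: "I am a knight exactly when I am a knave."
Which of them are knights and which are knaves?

A is a knave, B is a knave, C is a knight, and D is a knave.

A (knave): "B and C are both knights" — False. ✓
B is a knave; "A and I are both knights" is False, as required.
C (knight): "B is a knave" — True. ✓
D is a knave, and the claim "I am a knight exactly when I am a knave" is indeed False.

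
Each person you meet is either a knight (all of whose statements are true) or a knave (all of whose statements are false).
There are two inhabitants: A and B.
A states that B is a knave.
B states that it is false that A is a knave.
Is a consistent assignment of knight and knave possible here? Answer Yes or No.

No

Checking all 4 assignments, each has at least one speaker whose statement's truth value contradicts their type.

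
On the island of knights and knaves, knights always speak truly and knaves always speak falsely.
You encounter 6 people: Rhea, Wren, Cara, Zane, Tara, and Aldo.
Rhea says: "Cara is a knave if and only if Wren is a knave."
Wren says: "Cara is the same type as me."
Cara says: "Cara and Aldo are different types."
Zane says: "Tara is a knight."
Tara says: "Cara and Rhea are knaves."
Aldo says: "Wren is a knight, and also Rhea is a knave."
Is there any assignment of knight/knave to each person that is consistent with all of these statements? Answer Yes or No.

Yes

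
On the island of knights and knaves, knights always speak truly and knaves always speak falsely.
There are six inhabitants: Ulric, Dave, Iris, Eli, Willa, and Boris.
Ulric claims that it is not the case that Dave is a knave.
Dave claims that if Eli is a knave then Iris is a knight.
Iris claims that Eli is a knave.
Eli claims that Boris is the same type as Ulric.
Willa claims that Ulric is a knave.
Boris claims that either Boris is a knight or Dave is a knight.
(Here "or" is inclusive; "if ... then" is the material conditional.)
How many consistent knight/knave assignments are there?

1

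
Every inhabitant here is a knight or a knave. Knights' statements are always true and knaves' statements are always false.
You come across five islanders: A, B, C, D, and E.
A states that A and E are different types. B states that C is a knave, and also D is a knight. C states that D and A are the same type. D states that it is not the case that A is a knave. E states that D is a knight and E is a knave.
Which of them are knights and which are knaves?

A is a knave, B is a knave, C is a knight, D is a knave, and E is a knave.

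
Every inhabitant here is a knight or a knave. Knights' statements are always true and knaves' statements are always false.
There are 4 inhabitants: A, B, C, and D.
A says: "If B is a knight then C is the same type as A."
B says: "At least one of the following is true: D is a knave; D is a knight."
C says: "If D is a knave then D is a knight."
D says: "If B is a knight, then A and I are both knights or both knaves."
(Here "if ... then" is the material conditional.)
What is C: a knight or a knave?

Consistent assignments: {A=knight, B=knight, C=knight, D=knight}
In every consistent assignment, C is a knight.

C is a knight.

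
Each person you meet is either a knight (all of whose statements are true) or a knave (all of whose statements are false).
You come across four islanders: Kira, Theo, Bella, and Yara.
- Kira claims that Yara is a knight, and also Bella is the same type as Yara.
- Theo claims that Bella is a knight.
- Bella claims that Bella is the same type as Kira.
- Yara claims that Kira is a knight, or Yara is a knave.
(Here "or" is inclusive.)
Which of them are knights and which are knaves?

Knights: Kira, Theo, Bella, and Yara. Knaves: none.

Since Kira is a knight, "Yara is a knight, and also Bella is the same type as Yara" needs to be True, which holds.
Theo is a knight, and the claim "Bella is a knight" is indeed True.
Bella is a knight, so "Bella is the same type as Kira" must be True — and it is.
Yara (knight): "Kira is a knight, or Yara is a knave" — True. ✓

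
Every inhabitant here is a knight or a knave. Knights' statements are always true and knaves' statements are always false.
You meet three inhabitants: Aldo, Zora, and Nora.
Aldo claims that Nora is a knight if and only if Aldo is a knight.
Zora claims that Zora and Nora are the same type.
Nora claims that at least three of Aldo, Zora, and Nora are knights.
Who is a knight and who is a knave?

Knights: Aldo, Zora, and Nora. Knaves: none.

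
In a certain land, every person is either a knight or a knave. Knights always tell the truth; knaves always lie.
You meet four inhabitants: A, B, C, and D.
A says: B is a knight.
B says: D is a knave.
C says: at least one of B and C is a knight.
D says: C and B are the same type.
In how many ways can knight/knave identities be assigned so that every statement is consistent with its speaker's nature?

Consistent assignments:
  A=knave, B=knave, C=knave, D=knight

1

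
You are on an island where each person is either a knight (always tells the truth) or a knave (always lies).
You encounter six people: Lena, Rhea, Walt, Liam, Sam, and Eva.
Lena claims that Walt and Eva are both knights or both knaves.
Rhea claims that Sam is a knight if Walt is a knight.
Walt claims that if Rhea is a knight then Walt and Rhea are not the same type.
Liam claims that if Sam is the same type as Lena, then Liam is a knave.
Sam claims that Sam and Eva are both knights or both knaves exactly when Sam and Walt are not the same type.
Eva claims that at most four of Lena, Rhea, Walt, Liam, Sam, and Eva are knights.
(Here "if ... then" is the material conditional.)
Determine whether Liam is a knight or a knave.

Liam is a knight.

Consistent assignments: {Lena=knight, Rhea=knave, Walt=knight, Liam=knight, Sam=knave, Eva=knight}
In every consistent assignment, Liam is a knight.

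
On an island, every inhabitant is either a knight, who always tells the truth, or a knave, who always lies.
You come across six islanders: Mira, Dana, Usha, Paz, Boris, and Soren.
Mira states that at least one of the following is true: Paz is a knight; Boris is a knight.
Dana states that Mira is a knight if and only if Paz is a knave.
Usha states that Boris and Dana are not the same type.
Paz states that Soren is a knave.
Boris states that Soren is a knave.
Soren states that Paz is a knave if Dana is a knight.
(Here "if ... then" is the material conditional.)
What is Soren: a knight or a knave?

Soren is a knight.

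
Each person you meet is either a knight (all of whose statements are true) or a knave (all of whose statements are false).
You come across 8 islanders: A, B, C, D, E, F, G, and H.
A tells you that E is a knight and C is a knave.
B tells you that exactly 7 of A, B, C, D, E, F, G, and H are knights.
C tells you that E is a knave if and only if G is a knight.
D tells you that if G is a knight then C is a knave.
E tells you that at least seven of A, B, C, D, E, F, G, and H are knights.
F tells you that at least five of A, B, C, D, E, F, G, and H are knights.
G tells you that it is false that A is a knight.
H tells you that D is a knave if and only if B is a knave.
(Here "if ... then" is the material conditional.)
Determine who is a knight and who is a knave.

Knights: C, G, and H. Knaves: A, B, D, E, and F.

As a knave, A's statement "E is a knight and C is a knave" should be false; it is.
As a knave, B's statement "exactly 7 of A, B, C, D, E, F, G, and H are knights" should be false; it is.
Since C is a knight, "E is a knave if and only if G is a knight" needs to be True, which holds.
D is a knave, so "if G is a knight then C is a knave" must be false — and it is.
Since E is a knave, "at least seven of A, B, C, D, E, F, G, and H are knights" needs to be false, which holds.
Since F is a knave, "at least five of A, B, C, D, E, F, G, and H are knights" needs to be false, which holds.
Since G is a knight, "it is false that A is a knight" needs to be True, which holds.
H is a knight, so "D is a knave if and only if B is a knave" must be True — and it is.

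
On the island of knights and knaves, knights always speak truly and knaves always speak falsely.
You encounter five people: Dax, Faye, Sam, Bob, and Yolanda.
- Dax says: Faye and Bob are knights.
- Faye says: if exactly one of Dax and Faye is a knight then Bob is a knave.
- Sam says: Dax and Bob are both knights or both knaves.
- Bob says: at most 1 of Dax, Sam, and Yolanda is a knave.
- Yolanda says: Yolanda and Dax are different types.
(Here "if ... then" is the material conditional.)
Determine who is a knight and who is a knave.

Knights: Faye and Sam. Knaves: Dax, Bob, and Yolanda.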